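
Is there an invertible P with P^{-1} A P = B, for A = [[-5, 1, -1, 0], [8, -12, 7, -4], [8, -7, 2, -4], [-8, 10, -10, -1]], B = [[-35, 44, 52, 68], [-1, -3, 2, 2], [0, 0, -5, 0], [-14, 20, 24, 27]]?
Two matrices over a field are similar if and only if they have the same invariant factors.

Both A and B have characteristic polynomial (x + 1)(x + 5)^3 and minimal polynomial (x + 1)(x + 5)^2. Computing further, both have invariant factors x + 5, (x + 1)(x + 5)^2. Hence A and B are similar.

Yes.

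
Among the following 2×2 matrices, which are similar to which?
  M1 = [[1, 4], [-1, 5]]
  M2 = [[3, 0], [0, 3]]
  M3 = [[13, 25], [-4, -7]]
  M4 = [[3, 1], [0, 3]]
Characteristic polynomials: χ_{M1} = (x - 3)^2, χ_{M2} = (x - 3)^2, χ_{M3} = (x - 3)^2, χ_{M4} = (x - 3)^2.

{M1, M3, M4}: invariant factors (x - 3)^2.

{M2}: invariant factors x - 3, x - 3.

Matrices are similar if and only if their invariant-factor lists agree; the partition into similarity classes is {M1, M3, M4}, {M2}.

2 classes: {M1, M3, M4}, {M2}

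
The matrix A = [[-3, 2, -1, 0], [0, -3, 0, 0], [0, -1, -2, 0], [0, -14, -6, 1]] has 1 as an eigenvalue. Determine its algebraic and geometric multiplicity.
The characteristic polynomial is (x - 1)(x + 2)(x + 3)^2, so the factor x - 1 appears with exponent 1: the algebraic multiplicity is 1.

rank(A - I) = 3, so the eigenspace has dimension 4 - 3 = 1: the geometric multiplicity is 1.

algebraic multiplicity 1, geometric multiplicity 1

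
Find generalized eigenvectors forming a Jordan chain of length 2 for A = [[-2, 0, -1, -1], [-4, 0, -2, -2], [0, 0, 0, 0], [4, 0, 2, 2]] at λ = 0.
We seek v_1 ∈ ker(A^2) \ ker(A), then set v_{i+1} = A v_i.

One such chain is v_1 = [[0, 1, 0, -1]]^T, v_2 = [[1, 2, 0, -2]]^T. Check: A v_2 = [[0, 0, 0, 0]]^T = 0.

v_1 = [[0, 1, 0, -1]]^T, v_2 = [[1, 2, 0, -2]]^T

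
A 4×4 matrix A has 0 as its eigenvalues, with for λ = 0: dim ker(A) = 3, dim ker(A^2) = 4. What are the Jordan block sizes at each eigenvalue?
Jordan blocks: (0, 2), (0, 1), (0, 1)

λ = 0: successive nullity increments [3, 1] count blocks of size ≥ k; block sizes are [2, 1, 1].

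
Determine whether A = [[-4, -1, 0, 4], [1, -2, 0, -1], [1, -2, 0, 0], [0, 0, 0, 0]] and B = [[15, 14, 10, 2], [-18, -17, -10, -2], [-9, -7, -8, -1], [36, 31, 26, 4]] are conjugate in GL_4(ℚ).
Both have characteristic polynomial x^2(x + 3)^2, but the minimal polynomial of A is x^2(x + 3)^2 while the minimal polynomial of B is x^2(x + 3). The minimal polynomial is a similarity invariant, so A and B are not similar.

No.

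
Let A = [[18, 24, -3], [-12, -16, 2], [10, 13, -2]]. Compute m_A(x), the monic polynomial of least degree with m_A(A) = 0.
m_A(x) = x^3

The characteristic polynomial factors as x^3. The minimal polynomial is ∏(x - λ)^{k_λ} where k_λ is the size of the largest Jordan block at λ.

For λ = 0: rank(A) = 2, and the largest Jordan block has size 3 (the smallest k with rank(A^k) = rank(A^(k+1))).

So m_A(x) = x^3.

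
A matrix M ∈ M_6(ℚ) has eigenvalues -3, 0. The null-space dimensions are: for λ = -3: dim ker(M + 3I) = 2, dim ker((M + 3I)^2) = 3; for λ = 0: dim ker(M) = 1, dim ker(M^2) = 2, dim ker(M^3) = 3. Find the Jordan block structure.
Jordan blocks: (-3, 2), (-3, 1), (0, 3)

λ = -3: successive nullity increments [2, 1] count blocks of size ≥ k; block sizes are [2, 1].
λ = 0: successive nullity increments [1, 1, 1] count blocks of size ≥ k; block sizes are [3].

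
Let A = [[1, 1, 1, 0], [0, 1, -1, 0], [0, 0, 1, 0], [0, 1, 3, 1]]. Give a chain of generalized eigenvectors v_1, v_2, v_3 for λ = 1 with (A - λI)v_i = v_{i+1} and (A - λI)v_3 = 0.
We seek v_1 ∈ ker((A - I)^3) \ ker((A - I)^2), then set v_{i+1} = (A - I) v_i.

One such chain is v_1 = [[0, 1, -1, -3]]^T, v_2 = [[0, 1, 0, -2]]^T, v_3 = [[1, 0, 0, 1]]^T. Check: (A - I) v_3 = [[0, 0, 0, 0]]^T = 0.

v_1 = [[0, 1, -1, -3]]^T, v_2 = [[0, 1, 0, -2]]^T, v_3 = [[1, 0, 0, 1]]^T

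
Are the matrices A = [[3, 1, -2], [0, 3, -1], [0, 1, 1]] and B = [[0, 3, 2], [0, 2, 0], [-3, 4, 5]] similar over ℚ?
Yes.

Two matrices over a field are similar if and only if they have the same invariant factors.

Both A and B have characteristic polynomial (x - 3)(x - 2)^2 and minimal polynomial (x - 3)(x - 2)^2. Computing further, both have invariant factors (x - 3)(x - 2)^2. Hence A and B are similar.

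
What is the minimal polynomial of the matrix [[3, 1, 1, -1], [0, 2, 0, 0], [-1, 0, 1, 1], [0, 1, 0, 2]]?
The characteristic polynomial factors as (x - 2)^4. The minimal polynomial is ∏(x - λ)^{k_λ} where k_λ is the size of the largest Jordan block at λ.

For λ = 2: rank(A - 2I) = 2, and the largest Jordan block has size 2 (the smallest k with rank((A - 2I)^k) = rank((A - 2I)^(k+1))).

So m_A(x) = (x - 2)^2.

m_A(x) = (x - 2)^2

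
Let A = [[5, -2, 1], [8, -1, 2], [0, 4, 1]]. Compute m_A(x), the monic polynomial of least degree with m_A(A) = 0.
m_A(x) = (x - 3)(x - 1)^2

The characteristic polynomial factors as (x - 3)(x - 1)^2. The minimal polynomial is ∏(x - λ)^{k_λ} where k_λ is the size of the largest Jordan block at λ.

For λ = 1: rank(A - I) = 2, and the largest Jordan block has size 2 (the smallest k with rank((A - I)^k) = rank((A - I)^(k+1))).
For λ = 3: rank(A - 3I) = 2, and the largest Jordan block has size 1 (the smallest k with rank((A - 3I)^k) = rank((A - 3I)^(k+1))).

So m_A(x) = (x - 3)(x - 1)^2.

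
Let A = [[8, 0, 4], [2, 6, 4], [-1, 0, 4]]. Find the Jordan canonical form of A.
The characteristic polynomial is det(xI - A) = (x - 6)^3, so the eigenvalues are 6 (algebraic multiplicity 3).

For λ = 6: rank(A - 6I) = 1, rank((A - 6I)^2) = 0. The eigenspace has dimension 3 - 1 = 2, so there are 2 Jordan blocks; the rank sequence gives block sizes [2, 1].

Assembling the blocks gives the Jordan form J above.

J = [[6, 1, 0], [0, 6, 0], [0, 0, 6]]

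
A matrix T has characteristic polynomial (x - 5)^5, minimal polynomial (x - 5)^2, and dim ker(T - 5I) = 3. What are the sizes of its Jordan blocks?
λ = 5: algebraic multiplicity 5 (exponent in χ_T), largest block size 2 (exponent in m_T), 3 blocks (geometric multiplicity). These force block sizes [2, 2, 1].

Jordan blocks: (5, 2), (5, 2), (5, 1)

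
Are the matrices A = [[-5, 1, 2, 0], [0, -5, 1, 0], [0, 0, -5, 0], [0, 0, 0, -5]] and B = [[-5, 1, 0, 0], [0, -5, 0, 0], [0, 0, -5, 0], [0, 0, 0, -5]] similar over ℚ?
Both have characteristic polynomial (x + 5)^4, but the minimal polynomial of A is (x + 5)^3 while the minimal polynomial of B is (x + 5)^2. The minimal polynomial is a similarity invariant, so A and B are not similar.

No.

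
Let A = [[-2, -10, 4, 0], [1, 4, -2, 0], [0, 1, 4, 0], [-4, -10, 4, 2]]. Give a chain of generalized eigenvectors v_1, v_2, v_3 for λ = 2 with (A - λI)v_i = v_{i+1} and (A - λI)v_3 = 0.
We seek v_1 ∈ ker((A - 2I)^3) \ ker((A - 2I)^2), then set v_{i+1} = (A - 2I) v_i.

One such chain is v_1 = [[1, 0, 0, 1]]^T, v_2 = [[-4, 1, 0, -4]]^T, v_3 = [[6, -2, 1, 6]]^T. Check: (A - 2I) v_3 = [[0, 0, 0, 0]]^T = 0.

v_1 = [[1, 0, 0, 1]]^T, v_2 = [[-4, 1, 0, -4]]^T, v_3 = [[6, -2, 1, 6]]^T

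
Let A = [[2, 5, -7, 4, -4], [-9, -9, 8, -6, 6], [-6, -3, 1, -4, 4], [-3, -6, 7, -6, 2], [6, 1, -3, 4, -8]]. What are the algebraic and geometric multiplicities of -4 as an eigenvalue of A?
algebraic multiplicity 5, geometric multiplicity 3

The characteristic polynomial is (x + 4)^5, so the factor x + 4 appears with exponent 5: the algebraic multiplicity is 5.

rank(A + 4I) = 2, so the eigenspace has dimension 5 - 2 = 3: the geometric multiplicity is 3.

Since 3 < 5, A is not diagonalizable.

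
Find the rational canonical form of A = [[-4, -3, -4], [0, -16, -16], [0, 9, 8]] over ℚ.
The invariant factors of A (the non-unit diagonal entries of the Smith normal form of xI - A over ℚ[x]) are x + 4, (x + 4)^2, each dividing the next. The characteristic polynomial is their product, (x + 4)^3.

The rational canonical form is the block-diagonal matrix of companion matrices C(f_i):
R = [[-4, 0, 0], [0, 0, -16], [0, 1, -8]].

R = [[-4, 0, 0], [0, 0, -16], [0, 1, -8]]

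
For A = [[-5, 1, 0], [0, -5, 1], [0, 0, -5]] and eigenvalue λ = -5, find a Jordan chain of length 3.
We seek v_1 ∈ ker((A + 5I)^3) \ ker((A + 5I)^2), then set v_{i+1} = (A + 5I) v_i.

One such chain is v_1 = [[-2, 0, 1]]^T, v_2 = [[0, 1, 0]]^T, v_3 = [[1, 0, 0]]^T. Check: (A + 5I) v_3 = [[0, 0, 0]]^T = 0.

v_1 = [[-2, 0, 1]]^T, v_2 = [[0, 1, 0]]^T, v_3 = [[1, 0, 0]]^T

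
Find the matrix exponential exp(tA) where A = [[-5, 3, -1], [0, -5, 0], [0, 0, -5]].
A has Jordan form J = [[-5, 1, 0], [0, -5, 0], [0, 0, -5]] with A = PJP^{-1}, so e^{tA} = P e^{tJ} P^{-1}.

For a Jordan block J_k(λ), e^{tJ_k(λ)} = e^{λt} · (I + tN + t^2 N^2/2! + ... + t^{k-1} N^{k-1}/(k-1)!) where N is the nilpotent superdiagonal part.

Assembling the blocks and conjugating back gives the entries of e^{tA} as shown above.

e^{tA} = [[e^{-5*t}, 3*t*e^{-5*t}, -t*e^{-5*t}], [0, e^{-5*t}, 0], [0, 0, e^{-5*t}]]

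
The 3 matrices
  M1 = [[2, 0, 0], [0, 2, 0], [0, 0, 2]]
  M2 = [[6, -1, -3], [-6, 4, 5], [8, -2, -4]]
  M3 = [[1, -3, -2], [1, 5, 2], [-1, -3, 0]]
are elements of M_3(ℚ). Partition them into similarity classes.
3 classes: {M1}, {M2}, {M3}

Characteristic polynomials: χ_{M1} = (x - 2)^3, χ_{M2} = (x - 2)^3, χ_{M3} = (x - 2)^3.

{M1}: invariant factors x - 2, x - 2, x - 2.

{M2}: invariant factors (x - 2)^3.

{M3}: invariant factors x - 2, (x - 2)^2.

Matrices are similar if and only if their invariant-factor lists agree; the partition into similarity classes is {M1}, {M2}, {M3}.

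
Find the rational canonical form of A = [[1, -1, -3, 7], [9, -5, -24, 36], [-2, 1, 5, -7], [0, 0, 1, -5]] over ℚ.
The invariant factors of A (the non-unit diagonal entries of the Smith normal form of xI - A over ℚ[x]) are (x + 4)(x^3 + 4x + 1), each dividing the next. The characteristic polynomial is their product, (x + 4)(x^3 + 4x + 1).

The rational canonical form is the block-diagonal matrix of companion matrices C(f_i):
R = [[0, 0, 0, -4], [1, 0, 0, -17], [0, 1, 0, -4], [0, 0, 1, -4]].

Note the characteristic polynomial does not split into linear factors over ℚ, so A has no Jordan form over ℚ; the rational canonical form exists over any field.

R = [[0, 0, 0, -4], [1, 0, 0, -17], [0, 1, 0, -4], [0, 0, 1, -4]]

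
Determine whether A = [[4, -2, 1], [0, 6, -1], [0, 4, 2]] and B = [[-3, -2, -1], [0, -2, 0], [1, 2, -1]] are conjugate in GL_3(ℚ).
trace(A) = 12 but trace(B) = -6. The trace is a similarity invariant, so A and B are not similar.

No.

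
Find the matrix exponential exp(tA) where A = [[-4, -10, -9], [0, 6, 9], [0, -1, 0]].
e^{tA} = [[e^{-4*t}, (-(3*t + 1)*e^{7*t} + 1)*e^{-4*t}, -9*t*e^{3*t}], [0, (3*t + 1)*e^{3*t}, 9*t*e^{3*t}], [0, -t*e^{3*t}, (1 - 3*t)*e^{3*t}]]

A has Jordan form J = [[-4, 0, 0], [0, 3, 1], [0, 0, 3]] with A = PJP^{-1}, so e^{tA} = P e^{tJ} P^{-1}.

For a Jordan block J_k(λ), e^{tJ_k(λ)} = e^{λt} · (I + tN + t^2 N^2/2! + ... + t^{k-1} N^{k-1}/(k-1)!) where N is the nilpotent superdiagonal part.

Assembling the blocks and conjugating back gives the entries of e^{tA} as shown above.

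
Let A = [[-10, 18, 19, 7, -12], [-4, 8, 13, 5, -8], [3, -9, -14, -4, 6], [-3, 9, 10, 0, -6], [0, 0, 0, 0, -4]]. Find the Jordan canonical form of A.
The characteristic polynomial is det(xI - A) = (x + 4)^5, so the eigenvalues are -4 (algebraic multiplicity 5).

For λ = -4: rank(A + 4I) = 2, rank((A + 4I)^2) = 0. The eigenspace has dimension 5 - 2 = 3, so there are 3 Jordan blocks; the rank sequence gives block sizes [2, 2, 1].

Assembling the blocks gives the Jordan form J above.

J = [[-4, 1, 0, 0, 0], [0, -4, 0, 0, 0], [0, 0, -4, 1, 0], [0, 0, 0, -4, 0], [0, 0, 0, 0, -4]]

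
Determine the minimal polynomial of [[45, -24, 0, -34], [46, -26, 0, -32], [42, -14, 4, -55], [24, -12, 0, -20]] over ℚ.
The characteristic polynomial factors as (x - 4)^2(x + 2)(x + 3). The minimal polynomial is ∏(x - λ)^{k_λ} where k_λ is the size of the largest Jordan block at λ.

For λ = -3: rank(A + 3I) = 3, and the largest Jordan block has size 1 (the smallest k with rank((A + 3I)^k) = rank((A + 3I)^(k+1))).
For λ = -2: rank(A + 2I) = 3, and the largest Jordan block has size 1 (the smallest k with rank((A + 2I)^k) = rank((A + 2I)^(k+1))).
For λ = 4: rank(A - 4I) = 3, and the largest Jordan block has size 2 (the smallest k with rank((A - 4I)^k) = rank((A - 4I)^(k+1))).

So m_A(x) = (x - 4)^2(x + 2)(x + 3).

m_A(x) = (x - 4)^2(x + 2)(x + 3)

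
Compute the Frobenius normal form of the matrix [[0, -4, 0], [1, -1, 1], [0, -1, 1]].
R = [[0, 0, 4], [1, 0, -4], [0, 1, 0]]

The invariant factors of A (the non-unit diagonal entries of the Smith normal form of xI - A over ℚ[x]) are x^3 + 4x - 4, each dividing the next. The characteristic polynomial is their product, x^3 + 4x - 4.

The rational canonical form is the block-diagonal matrix of companion matrices C(f_i):
R = [[0, 0, 4], [1, 0, -4], [0, 1, 0]].

Note the characteristic polynomial does not split into linear factors over ℚ, so A has no Jordan form over ℚ; the rational canonical form exists over any field.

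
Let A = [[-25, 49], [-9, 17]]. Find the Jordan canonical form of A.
The characteristic polynomial is det(xI - A) = (x + 4)^2, so the eigenvalues are -4 (algebraic multiplicity 2).

For λ = -4: rank(A + 4I) = 1, rank((A + 4I)^2) = 0. The eigenspace has dimension 2 - 1 = 1, so there is 1 Jordan block; the rank sequence gives block sizes [2].

Assembling the blocks gives the Jordan form J above.

J = [[-4, 1], [0, -4]]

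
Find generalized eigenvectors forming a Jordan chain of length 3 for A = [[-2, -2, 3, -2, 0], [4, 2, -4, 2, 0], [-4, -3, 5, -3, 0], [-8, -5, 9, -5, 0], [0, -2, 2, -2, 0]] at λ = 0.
v_1 = [[1, -1, 2, 2, 0]]^T, v_2 = [[2, -2, 3, 5, 2]]^T, v_3 = [[-1, 2, -2, -4, 0]]^T

We seek v_1 ∈ ker(A^3) \ ker(A^2), then set v_{i+1} = A v_i.

One such chain is v_1 = [[1, -1, 2, 2, 0]]^T, v_2 = [[2, -2, 3, 5, 2]]^T, v_3 = [[-1, 2, -2, -4, 0]]^T. Check: A v_3 = [[0, 0, 0, 0, 0]]^T = 0.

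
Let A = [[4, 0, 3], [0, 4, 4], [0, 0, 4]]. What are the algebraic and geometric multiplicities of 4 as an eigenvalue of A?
algebraic multiplicity 3, geometric multiplicity 2

The characteristic polynomial is (x - 4)^3, so the factor x - 4 appears with exponent 3: the algebraic multiplicity is 3.

rank(A - 4I) = 1, so the eigenspace has dimension 3 - 1 = 2: the geometric multiplicity is 2.

Since 2 < 3, A is not diagonalizable.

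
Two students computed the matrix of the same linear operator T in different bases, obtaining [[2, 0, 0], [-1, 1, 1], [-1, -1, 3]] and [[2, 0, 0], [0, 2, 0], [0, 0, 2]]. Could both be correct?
Both have characteristic polynomial (x - 2)^3, but the minimal polynomial of A is (x - 2)^2 while the minimal polynomial of B is x - 2. The minimal polynomial is a similarity invariant, so A and B are not similar.

No.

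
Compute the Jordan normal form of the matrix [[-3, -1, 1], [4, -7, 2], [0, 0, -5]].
The characteristic polynomial is det(xI - A) = (x + 5)^3, so the eigenvalues are -5 (algebraic multiplicity 3).

For λ = -5: rank(A + 5I) = 1, rank((A + 5I)^2) = 0. The eigenspace has dimension 3 - 1 = 2, so there are 2 Jordan blocks; the rank sequence gives block sizes [2, 1].

Assembling the blocks gives the Jordan form J above.

J = [[-5, 1, 0], [0, -5, 0], [0, 0, -5]]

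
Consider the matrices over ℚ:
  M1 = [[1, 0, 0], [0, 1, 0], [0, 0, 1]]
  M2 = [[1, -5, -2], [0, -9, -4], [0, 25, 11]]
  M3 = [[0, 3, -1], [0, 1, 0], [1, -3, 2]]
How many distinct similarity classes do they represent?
2 classes: {M1}, {M2, M3}

Characteristic polynomials: χ_{M1} = (x - 1)^3, χ_{M2} = (x - 1)^3, χ_{M3} = (x - 1)^3.

{M1}: invariant factors x - 1, x - 1, x - 1.

{M2, M3}: invariant factors x - 1, (x - 1)^2.

Matrices are similar if and only if their invariant-factor lists agree; the partition into similarity classes is {M1}, {M2, M3}.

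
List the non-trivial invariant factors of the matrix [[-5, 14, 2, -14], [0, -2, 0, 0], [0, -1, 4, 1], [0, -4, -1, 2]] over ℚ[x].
The Jordan structure of A has elementary divisors (x + 5), (x + 2), (x - 3)^2. Arranging the block sizes at each eigenvalue in decreasing order and taking row products gives the invariant factors.

Invariant factors (smallest first, each dividing the next): (x - 3)^2(x + 2)(x + 5).

Check: the last factor (x - 3)^2(x + 2)(x + 5) is the minimal polynomial, and the product (x - 3)^2(x + 2)(x + 5) is the characteristic polynomial.

(x - 3)^2(x + 2)(x + 5)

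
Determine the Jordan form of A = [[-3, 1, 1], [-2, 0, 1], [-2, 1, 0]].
The characteristic polynomial is det(xI - A) = (x + 1)^3, so the eigenvalues are -1 (algebraic multiplicity 3).

For λ = -1: rank(A + I) = 1, rank((A + I)^2) = 0. The eigenspace has dimension 3 - 1 = 2, so there are 2 Jordan blocks; the rank sequence gives block sizes [2, 1].

Assembling the blocks gives the Jordan form J above.

J = [[-1, 1, 0], [0, -1, 0], [0, 0, -1]]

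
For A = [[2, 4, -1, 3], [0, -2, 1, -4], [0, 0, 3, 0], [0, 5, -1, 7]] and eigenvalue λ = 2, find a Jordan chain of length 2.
We seek v_1 ∈ ker((A - 2I)^2) \ ker(A - 2I), then set v_{i+1} = (A - 2I) v_i.

One such chain is v_1 = [[0, 1, 0, -1]]^T, v_2 = [[1, 0, 0, 0]]^T. Check: (A - 2I) v_2 = [[0, 0, 0, 0]]^T = 0.

v_1 = [[0, 1, 0, -1]]^T, v_2 = [[1, 0, 0, 0]]^T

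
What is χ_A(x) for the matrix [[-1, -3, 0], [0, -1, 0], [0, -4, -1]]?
xI - A = [[x + 1, 3, 0], [0, x + 1, 0], [0, 4, x + 1]].

Expanding det(xI - A) along the first row:
det(xI - A) = + (x + 1)·det([[x + 1, 0], [4, x + 1]]) - (3)·det([[0, 0], [0, x + 1]]) + (0)·det([[0, x + 1], [0, 4]]).

Evaluating gives χ_A(x) = x^3 + 3x^2 + 3x + 1 = (x + 1)^3.

χ_A(x) = (x + 1)^3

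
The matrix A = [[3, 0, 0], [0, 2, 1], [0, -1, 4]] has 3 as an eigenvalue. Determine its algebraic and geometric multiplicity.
The characteristic polynomial is (x - 3)^3, so the factor x - 3 appears with exponent 3: the algebraic multiplicity is 3.

rank(A - 3I) = 1, so the eigenspace has dimension 3 - 1 = 2: the geometric multiplicity is 2.

Since 2 < 3, A is not diagonalizable.

algebraic multiplicity 3, geometric multiplicity 2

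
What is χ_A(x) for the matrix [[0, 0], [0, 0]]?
χ_A(x) = x^2

xI - A = [[x, 0], [0, x]].

Expanding det(xI - A) along the first row:
det(xI - A) = + (x)·det([[x]]) - (0)·det([[0]]).

Evaluating gives χ_A(x) = x^2.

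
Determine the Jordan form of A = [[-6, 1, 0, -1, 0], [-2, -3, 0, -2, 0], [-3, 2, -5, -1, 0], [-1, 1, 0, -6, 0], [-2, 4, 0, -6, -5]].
The characteristic polynomial is det(xI - A) = (x + 5)^5, so the eigenvalues are -5 (algebraic multiplicity 5).

For λ = -5: rank(A + 5I) = 2, rank((A + 5I)^2) = 0. The eigenspace has dimension 5 - 2 = 3, so there are 3 Jordan blocks; the rank sequence gives block sizes [2, 2, 1].

Assembling the blocks gives the Jordan form J above.

J = [[-5, 1, 0, 0, 0], [0, -5, 0, 0, 0], [0, 0, -5, 1, 0], [0, 0, 0, -5, 0], [0, 0, 0, 0, -5]]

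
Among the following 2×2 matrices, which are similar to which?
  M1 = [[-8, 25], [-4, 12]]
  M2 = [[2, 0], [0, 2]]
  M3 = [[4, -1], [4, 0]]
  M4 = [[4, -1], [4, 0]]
2 classes: {M1, M3, M4}, {M2}

Characteristic polynomials: χ_{M1} = (x - 2)^2, χ_{M2} = (x - 2)^2, χ_{M3} = (x - 2)^2, χ_{M4} = (x - 2)^2.

{M1, M3, M4}: invariant factors (x - 2)^2.

{M2}: invariant factors x - 2, x - 2.

Matrices are similar if and only if their invariant-factor lists agree; the partition into similarity classes is {M1, M3, M4}, {M2}.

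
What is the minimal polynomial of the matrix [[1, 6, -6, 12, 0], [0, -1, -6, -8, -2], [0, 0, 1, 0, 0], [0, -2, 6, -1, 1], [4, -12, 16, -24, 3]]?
m_A(x) = (x - 3)^2(x - 1)(x + 5)

The characteristic polynomial factors as (x - 3)^2(x - 1)^2(x + 5). The minimal polynomial is ∏(x - λ)^{k_λ} where k_λ is the size of the largest Jordan block at λ.

For λ = -5: rank(A + 5I) = 4, and the largest Jordan block has size 1 (the smallest k with rank((A + 5I)^k) = rank((A + 5I)^(k+1))).
For λ = 1: rank(A - I) = 3, and the largest Jordan block has size 1 (the smallest k with rank((A - I)^k) = rank((A - I)^(k+1))).
For λ = 3: rank(A - 3I) = 4, and the largest Jordan block has size 2 (the smallest k with rank((A - 3I)^k) = rank((A - 3I)^(k+1))).

So m_A(x) = (x - 3)^2(x - 1)(x + 5).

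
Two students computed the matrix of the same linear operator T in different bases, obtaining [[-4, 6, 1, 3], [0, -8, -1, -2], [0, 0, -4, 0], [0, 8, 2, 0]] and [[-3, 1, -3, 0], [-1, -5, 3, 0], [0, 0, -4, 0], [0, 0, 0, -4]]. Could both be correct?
No.

Both have characteristic polynomial (x + 4)^4 and minimal polynomial (x + 4)^2. But rank(A + 4I) = 2 for A while rank(B + 4I) = 1 for B, so the number of Jordan blocks at λ = -4 differs. A and B are not similar.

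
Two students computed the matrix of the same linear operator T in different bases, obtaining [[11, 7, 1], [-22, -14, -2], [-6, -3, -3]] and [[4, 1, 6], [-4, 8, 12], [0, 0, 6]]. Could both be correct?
trace(A) = -6 but trace(B) = 18. The trace is a similarity invariant, so A and B are not similar.

No.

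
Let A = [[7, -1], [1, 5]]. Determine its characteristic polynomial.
xI - A = [[x - 7, 1], [-1, x - 5]].

Expanding det(xI - A) along the first row:
det(xI - A) = + (x - 7)·det([[x - 5]]) - (1)·det([[-1]]).

Evaluating gives χ_A(x) = x^2 - 12x + 36 = (x - 6)^2.

χ_A(x) = (x - 6)^2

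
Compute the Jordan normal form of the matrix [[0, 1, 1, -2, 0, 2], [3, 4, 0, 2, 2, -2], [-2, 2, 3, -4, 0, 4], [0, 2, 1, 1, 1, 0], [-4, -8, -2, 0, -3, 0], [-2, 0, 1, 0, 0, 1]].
J = [[1, 1, 0, 0, 0, 0], [0, 1, 1, 0, 0, 0], [0, 0, 1, 0, 0, 0], [0, 0, 0, 1, 1, 0], [0, 0, 0, 0, 1, 0], [0, 0, 0, 0, 0, 1]]

The characteristic polynomial is det(xI - A) = (x - 1)^6, so the eigenvalues are 1 (algebraic multiplicity 6).

For λ = 1: rank(A - I) = 3, rank((A - I)^2) = 1, rank((A - I)^3) = 0. The eigenspace has dimension 6 - 3 = 3, so there are 3 Jordan blocks; the rank sequence gives block sizes [3, 2, 1].

Assembling the blocks gives the Jordan form J above.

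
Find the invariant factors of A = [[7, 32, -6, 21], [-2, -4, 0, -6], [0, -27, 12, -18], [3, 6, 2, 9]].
(x - 6)^2, (x - 6)^2

The Jordan structure of A has elementary divisors (x - 6)^2, (x - 6)^2. Arranging the block sizes at each eigenvalue in decreasing order and taking row products gives the invariant factors.

Invariant factors (smallest first, each dividing the next): (x - 6)^2, (x - 6)^2.

Check: the last factor (x - 6)^2 is the minimal polynomial, and the product (x - 6)^4 is the characteristic polynomial.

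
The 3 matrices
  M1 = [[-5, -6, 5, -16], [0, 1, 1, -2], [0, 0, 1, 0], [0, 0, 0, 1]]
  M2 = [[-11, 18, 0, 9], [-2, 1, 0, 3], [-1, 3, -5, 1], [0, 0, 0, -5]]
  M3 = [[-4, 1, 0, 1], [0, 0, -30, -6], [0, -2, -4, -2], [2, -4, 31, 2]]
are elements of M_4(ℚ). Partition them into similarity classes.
3 classes: {M1}, {M2}, {M3}

Characteristic polynomials: χ_{M1} = (x - 1)^3(x + 5), χ_{M2} = (x + 5)^4, χ_{M3} = (x - 6)(x + 4)^3.

{M1}: invariant factors x - 1, (x - 1)^2(x + 5).

{M2}: invariant factors (x + 5)^2, (x + 5)^2.

{M3}: invariant factors (x - 6)(x + 4)^3.

Matrices are similar if and only if their invariant-factor lists agree; the partition into similarity classes is {M1}, {M2}, {M3}.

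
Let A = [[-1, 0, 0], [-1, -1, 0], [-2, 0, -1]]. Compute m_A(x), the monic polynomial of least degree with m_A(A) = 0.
The characteristic polynomial factors as (x + 1)^3. The minimal polynomial is ∏(x - λ)^{k_λ} where k_λ is the size of the largest Jordan block at λ.

For λ = -1: rank(A + I) = 1, and the largest Jordan block has size 2 (the smallest k with rank((A + I)^k) = rank((A + I)^(k+1))).

So m_A(x) = (x + 1)^2.

m_A(x) = (x + 1)^2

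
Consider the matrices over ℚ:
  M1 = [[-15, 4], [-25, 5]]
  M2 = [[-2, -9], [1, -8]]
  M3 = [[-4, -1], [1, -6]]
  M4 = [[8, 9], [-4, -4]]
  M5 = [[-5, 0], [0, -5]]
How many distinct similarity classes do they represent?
Characteristic polynomials: χ_{M1} = (x + 5)^2, χ_{M2} = (x + 5)^2, χ_{M3} = (x + 5)^2, χ_{M4} = (x - 2)^2, χ_{M5} = (x + 5)^2.

{M1, M2, M3}: invariant factors (x + 5)^2.

{M4}: invariant factors (x - 2)^2.

{M5}: invariant factors x + 5, x + 5.

Matrices are similar if and only if their invariant-factor lists agree; the partition into similarity classes is {M1, M2, M3}, {M4}, {M5}.

3 classes: {M1, M2, M3}, {M4}, {M5}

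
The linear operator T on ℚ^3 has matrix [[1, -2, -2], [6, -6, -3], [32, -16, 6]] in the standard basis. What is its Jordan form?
J = [[-3, 0, 0], [0, 2, 1], [0, 0, 2]]

The characteristic polynomial is det(xI - A) = (x - 2)^2(x + 3), so the eigenvalues are -3 (algebraic multiplicity 1), 2 (algebraic multiplicity 2).

For λ = -3: algebraic multiplicity 1 gives one 1×1 block.

For λ = 2: rank(A - 2I) = 2, rank((A - 2I)^2) = 1. The eigenspace has dimension 3 - 2 = 1, so there is 1 Jordan block; the rank sequence gives block sizes [2].

Assembling the blocks gives the Jordan form J above.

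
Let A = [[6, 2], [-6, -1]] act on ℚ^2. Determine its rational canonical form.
R = [[0, -6], [1, 5]]

The invariant factors of A (the non-unit diagonal entries of the Smith normal form of xI - A over ℚ[x]) are (x - 3)(x - 2), each dividing the next. The characteristic polynomial is their product, (x - 3)(x - 2).

The rational canonical form is the block-diagonal matrix of companion matrices C(f_i):
R = [[0, -6], [1, 5]].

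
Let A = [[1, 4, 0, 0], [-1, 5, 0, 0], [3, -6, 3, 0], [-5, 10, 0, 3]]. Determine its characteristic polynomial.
χ_A(x) = (x - 3)^4

xI - A = [[x - 1, -4, 0, 0], [1, x - 5, 0, 0], [-3, 6, x - 3, 0], [5, -10, 0, x - 3]].

Expanding det(xI - A) along the first row:
det(xI - A) = + (x - 1)·det([[x - 5, 0, 0], [6, x - 3, 0], [-10, 0, x - 3]]) - (-4)·det([[1, 0, 0], [-3, x - 3, 0], [5, 0, x - 3]]) + (0)·det([[1, x - 5, 0], [-3, 6, 0], [5, -10, x - 3]]) - (0)·det([[1, x - 5, 0], [-3, 6, x - 3], [5, -10, 0]]).

Evaluating gives χ_A(x) = x^4 - 12x^3 + 54x^2 - 108x + 81 = (x - 3)^4.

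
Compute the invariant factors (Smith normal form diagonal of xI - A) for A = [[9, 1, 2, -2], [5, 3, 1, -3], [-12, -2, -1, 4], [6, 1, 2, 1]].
The Jordan structure of A has elementary divisors (x - 3)^3, (x - 3). Arranging the block sizes at each eigenvalue in decreasing order and taking row products gives the invariant factors.

Invariant factors (smallest first, each dividing the next): x - 3, (x - 3)^3.

Check: the last factor (x - 3)^3 is the minimal polynomial, and the product (x - 3)^4 is the characteristic polynomial.

x - 3, (x - 3)^3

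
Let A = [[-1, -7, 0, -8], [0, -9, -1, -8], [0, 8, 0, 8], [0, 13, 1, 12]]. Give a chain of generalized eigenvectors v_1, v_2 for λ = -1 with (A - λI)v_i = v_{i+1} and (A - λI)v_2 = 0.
v_1 = [[0, 1, 0, -1]]^T, v_2 = [[1, 0, 0, 0]]^T

We seek v_1 ∈ ker((A + I)^2) \ ker(A + I), then set v_{i+1} = (A + I) v_i.

One such chain is v_1 = [[0, 1, 0, -1]]^T, v_2 = [[1, 0, 0, 0]]^T. Check: (A + I) v_2 = [[0, 0, 0, 0]]^T = 0.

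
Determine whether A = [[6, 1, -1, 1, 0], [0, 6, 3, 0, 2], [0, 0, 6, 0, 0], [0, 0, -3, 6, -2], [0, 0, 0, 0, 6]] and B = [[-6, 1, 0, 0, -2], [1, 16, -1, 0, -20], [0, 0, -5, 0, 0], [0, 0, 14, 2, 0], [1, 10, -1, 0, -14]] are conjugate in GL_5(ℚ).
trace(A) = 30 but trace(B) = -7. The trace is a similarity invariant, so A and B are not similar.

No.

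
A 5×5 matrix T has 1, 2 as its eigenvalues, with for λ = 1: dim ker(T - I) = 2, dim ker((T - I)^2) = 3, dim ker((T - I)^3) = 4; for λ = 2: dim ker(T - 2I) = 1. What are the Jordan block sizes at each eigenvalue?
λ = 1: successive nullity increments [2, 1, 1] count blocks of size ≥ k; block sizes are [3, 1].
λ = 2: successive nullity increments [1] count blocks of size ≥ k; block sizes are [1].

Jordan blocks: (1, 3), (1, 1), (2, 1)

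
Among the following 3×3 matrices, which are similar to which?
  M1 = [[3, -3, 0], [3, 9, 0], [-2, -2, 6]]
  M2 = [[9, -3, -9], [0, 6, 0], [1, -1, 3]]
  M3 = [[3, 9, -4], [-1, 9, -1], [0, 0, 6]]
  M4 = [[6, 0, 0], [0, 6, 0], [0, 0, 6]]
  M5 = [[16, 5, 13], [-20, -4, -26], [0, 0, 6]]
Characteristic polynomials: χ_{M1} = (x - 6)^3, χ_{M2} = (x - 6)^3, χ_{M3} = (x - 6)^3, χ_{M4} = (x - 6)^3, χ_{M5} = (x - 6)^3.

{M1, M2, M5}: invariant factors x - 6, (x - 6)^2.

{M3}: invariant factors (x - 6)^3.

{M4}: invariant factors x - 6, x - 6, x - 6.

Matrices are similar if and only if their invariant-factor lists agree; the partition into similarity classes is {M1, M2, M5}, {M3}, {M4}.

3 classes: {M1, M2, M5}, {M3}, {M4}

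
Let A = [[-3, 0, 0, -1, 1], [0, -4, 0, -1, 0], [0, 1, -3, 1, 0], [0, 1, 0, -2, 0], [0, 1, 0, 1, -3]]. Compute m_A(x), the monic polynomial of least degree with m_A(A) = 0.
m_A(x) = (x + 3)^2

The characteristic polynomial factors as (x + 3)^5. The minimal polynomial is ∏(x - λ)^{k_λ} where k_λ is the size of the largest Jordan block at λ.

For λ = -3: rank(A + 3I) = 2, and the largest Jordan block has size 2 (the smallest k with rank((A + 3I)^k) = rank((A + 3I)^(k+1))).

So m_A(x) = (x + 3)^2.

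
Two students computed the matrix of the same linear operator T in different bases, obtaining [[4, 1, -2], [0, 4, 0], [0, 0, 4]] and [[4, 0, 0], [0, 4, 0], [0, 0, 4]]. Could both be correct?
Both have characteristic polynomial (x - 4)^3, but the minimal polynomial of A is (x - 4)^2 while the minimal polynomial of B is x - 4. The minimal polynomial is a similarity invariant, so A and B are not similar.

No.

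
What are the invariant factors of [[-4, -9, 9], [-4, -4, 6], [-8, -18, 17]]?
The Jordan structure of A has elementary divisors (x - 2)^2, (x - 5). Arranging the block sizes at each eigenvalue in decreasing order and taking row products gives the invariant factors.

Invariant factors (smallest first, each dividing the next): (x - 5)(x - 2)^2.

Check: the last factor (x - 5)(x - 2)^2 is the minimal polynomial, and the product (x - 5)(x - 2)^2 is the characteristic polynomial.

(x - 5)(x - 2)^2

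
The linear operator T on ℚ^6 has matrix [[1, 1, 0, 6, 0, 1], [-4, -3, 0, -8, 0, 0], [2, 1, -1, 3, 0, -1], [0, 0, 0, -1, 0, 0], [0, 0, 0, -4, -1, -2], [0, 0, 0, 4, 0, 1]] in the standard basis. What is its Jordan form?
The characteristic polynomial is det(xI - A) = (x - 1)(x + 1)^5, so the eigenvalues are -1 (algebraic multiplicity 5), 1 (algebraic multiplicity 1).

For λ = -1: rank(A + I) = 3, rank((A + I)^2) = 1. The eigenspace has dimension 6 - 3 = 3, so there are 3 Jordan blocks; the rank sequence gives block sizes [2, 2, 1].

For λ = 1: algebraic multiplicity 1 gives one 1×1 block.

Assembling the blocks gives the Jordan form J above.

J = [[-1, 1, 0, 0, 0, 0], [0, -1, 0, 0, 0, 0], [0, 0, -1, 1, 0, 0], [0, 0, 0, -1, 0, 0], [0, 0, 0, 0, -1, 0], [0, 0, 0, 0, 0, 1]]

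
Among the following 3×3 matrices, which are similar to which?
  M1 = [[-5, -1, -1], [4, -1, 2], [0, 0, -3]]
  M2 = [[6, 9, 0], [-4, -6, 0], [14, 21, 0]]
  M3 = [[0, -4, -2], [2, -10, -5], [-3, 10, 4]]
Characteristic polynomials: χ_{M1} = (x + 3)^3, χ_{M2} = x^3, χ_{M3} = (x + 2)^3.

{M1}: invariant factors x + 3, (x + 3)^2.

{M2}: invariant factors x, x^2.

{M3}: invariant factors (x + 2)^3.

Matrices are similar if and only if their invariant-factor lists agree; the partition into similarity classes is {M1}, {M2}, {M3}.

3 classes: {M1}, {M2}, {M3}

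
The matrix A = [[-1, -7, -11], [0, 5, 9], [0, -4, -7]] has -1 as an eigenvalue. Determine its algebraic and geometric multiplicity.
The characteristic polynomial is (x + 1)^3, so the factor x + 1 appears with exponent 3: the algebraic multiplicity is 3.

rank(A + I) = 2, so the eigenspace has dimension 3 - 2 = 1: the geometric multiplicity is 1.

Since 1 < 3, A is not diagonalizable.

algebraic multiplicity 3, geometric multiplicity 1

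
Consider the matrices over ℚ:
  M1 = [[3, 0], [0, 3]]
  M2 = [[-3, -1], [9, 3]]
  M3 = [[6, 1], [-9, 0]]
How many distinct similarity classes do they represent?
3 classes: {M1}, {M2}, {M3}

Characteristic polynomials: χ_{M1} = (x - 3)^2, χ_{M2} = x^2, χ_{M3} = (x - 3)^2.

{M1}: invariant factors x - 3, x - 3.

{M2}: invariant factors x^2.

{M3}: invariant factors (x - 3)^2.

Matrices are similar if and only if their invariant-factor lists agree; the partition into similarity classes is {M1}, {M2}, {M3}.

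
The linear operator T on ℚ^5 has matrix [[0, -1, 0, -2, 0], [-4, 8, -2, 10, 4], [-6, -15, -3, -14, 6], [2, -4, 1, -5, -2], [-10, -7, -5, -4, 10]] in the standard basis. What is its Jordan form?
J = [[0, 1, 0, 0, 0], [0, 0, 0, 0, 0], [0, 0, 0, 0, 0], [0, 0, 0, 5, 1], [0, 0, 0, 0, 5]]

The characteristic polynomial is det(xI - A) = x^3(x - 5)^2, so the eigenvalues are 0 (algebraic multiplicity 3), 5 (algebraic multiplicity 2).

For λ = 0: rank(A) = 3, rank(A^2) = 2. The eigenspace has dimension 5 - 3 = 2, so there are 2 Jordan blocks; the rank sequence gives block sizes [2, 1].

For λ = 5: rank(A - 5I) = 4, rank((A - 5I)^2) = 3. The eigenspace has dimension 5 - 4 = 1, so there is 1 Jordan block; the rank sequence gives block sizes [2].

Assembling the blocks gives the Jordan form J above.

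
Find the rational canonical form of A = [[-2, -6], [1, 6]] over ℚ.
R = [[0, 6], [1, 4]]

The invariant factors of A (the non-unit diagonal entries of the Smith normal form of xI - A over ℚ[x]) are x^2 - 4x - 6, each dividing the next. The characteristic polynomial is their product, x^2 - 4x - 6.

The rational canonical form is the block-diagonal matrix of companion matrices C(f_i):
R = [[0, 6], [1, 4]].

Note the characteristic polynomial does not split into linear factors over ℚ, so A has no Jordan form over ℚ; the rational canonical form exists over any field.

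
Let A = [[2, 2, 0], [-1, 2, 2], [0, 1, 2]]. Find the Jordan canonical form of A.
The characteristic polynomial is det(xI - A) = (x - 2)^3, so the eigenvalues are 2 (algebraic multiplicity 3).

For λ = 2: rank(A - 2I) = 2, rank((A - 2I)^2) = 1, rank((A - 2I)^3) = 0. The eigenspace has dimension 3 - 2 = 1, so there is 1 Jordan block; the rank sequence gives block sizes [3].

Assembling the blocks gives the Jordan form J above.

J = [[2, 1, 0], [0, 2, 1], [0, 0, 2]]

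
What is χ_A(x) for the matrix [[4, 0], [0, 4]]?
χ_A(x) = (x - 4)^2

xI - A = [[x - 4, 0], [0, x - 4]].

Expanding det(xI - A) along the first row:
det(xI - A) = + (x - 4)·det([[x - 4]]) - (0)·det([[0]]).

Evaluating gives χ_A(x) = x^2 - 8x + 16 = (x - 4)^2.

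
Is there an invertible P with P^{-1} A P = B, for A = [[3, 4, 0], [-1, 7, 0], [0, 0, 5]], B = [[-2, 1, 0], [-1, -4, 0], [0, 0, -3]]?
trace(A) = 15 but trace(B) = -9. The trace is a similarity invariant, so A and B are not similar.

No.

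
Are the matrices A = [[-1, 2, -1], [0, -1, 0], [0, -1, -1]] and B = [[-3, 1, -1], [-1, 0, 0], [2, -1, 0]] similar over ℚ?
Yes.

Two matrices over a field are similar if and only if they have the same invariant factors.

Both A and B have characteristic polynomial (x + 1)^3 and minimal polynomial (x + 1)^3. Computing further, both have invariant factors (x + 1)^3. Hence A and B are similar.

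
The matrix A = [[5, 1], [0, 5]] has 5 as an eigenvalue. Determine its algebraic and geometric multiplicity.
The characteristic polynomial is (x - 5)^2, so the factor x - 5 appears with exponent 2: the algebraic multiplicity is 2.

rank(A - 5I) = 1, so the eigenspace has dimension 2 - 1 = 1: the geometric multiplicity is 1.

Since 1 < 2, A is not diagonalizable.

algebraic multiplicity 2, geometric multiplicity 1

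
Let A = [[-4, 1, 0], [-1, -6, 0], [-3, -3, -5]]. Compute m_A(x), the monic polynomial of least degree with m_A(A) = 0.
The characteristic polynomial factors as (x + 5)^3. The minimal polynomial is ∏(x - λ)^{k_λ} where k_λ is the size of the largest Jordan block at λ.

For λ = -5: rank(A + 5I) = 1, and the largest Jordan block has size 2 (the smallest k with rank((A + 5I)^k) = rank((A + 5I)^(k+1))).

So m_A(x) = (x + 5)^2.

m_A(x) = (x + 5)^2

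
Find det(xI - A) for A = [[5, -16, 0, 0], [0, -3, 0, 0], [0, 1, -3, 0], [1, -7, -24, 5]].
xI - A = [[x - 5, 16, 0, 0], [0, x + 3, 0, 0], [0, -1, x + 3, 0], [-1, 7, 24, x - 5]].

Expanding det(xI - A) along the first row:
det(xI - A) = + (x - 5)·det([[x + 3, 0, 0], [-1, x + 3, 0], [7, 24, x - 5]]) - (16)·det([[0, 0, 0], [0, x + 3, 0], [-1, 24, x - 5]]) + (0)·det([[0, x + 3, 0], [0, -1, 0], [-1, 7, x - 5]]) - (0)·det([[0, x + 3, 0], [0, -1, x + 3], [-1, 7, 24]]).

Evaluating gives χ_A(x) = x^4 - 4x^3 - 26x^2 + 60x + 225 = (x - 5)^2(x + 3)^2.

χ_A(x) = (x - 5)^2(x + 3)^2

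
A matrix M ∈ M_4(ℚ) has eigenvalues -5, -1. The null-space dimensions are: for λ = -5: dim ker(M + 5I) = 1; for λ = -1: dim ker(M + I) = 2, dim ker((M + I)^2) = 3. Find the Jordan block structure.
λ = -5: successive nullity increments [1] count blocks of size ≥ k; block sizes are [1].
λ = -1: successive nullity increments [2, 1] count blocks of size ≥ k; block sizes are [2, 1].

Jordan blocks: (-5, 1), (-1, 2), (-1, 1)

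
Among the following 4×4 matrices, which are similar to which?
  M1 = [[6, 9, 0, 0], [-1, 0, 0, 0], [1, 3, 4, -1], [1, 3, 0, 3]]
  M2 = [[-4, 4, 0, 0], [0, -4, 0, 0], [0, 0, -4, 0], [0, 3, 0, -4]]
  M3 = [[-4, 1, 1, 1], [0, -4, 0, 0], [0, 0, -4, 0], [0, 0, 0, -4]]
2 classes: {M1}, {M2, M3}

Characteristic polynomials: χ_{M1} = (x - 4)(x - 3)^3, χ_{M2} = (x + 4)^4, χ_{M3} = (x + 4)^4.

{M1}: invariant factors x - 3, (x - 4)(x - 3)^2.

{M2, M3}: invariant factors x + 4, x + 4, (x + 4)^2.

Matrices are similar if and only if their invariant-factor lists agree; the partition into similarity classes is {M1}, {M2, M3}.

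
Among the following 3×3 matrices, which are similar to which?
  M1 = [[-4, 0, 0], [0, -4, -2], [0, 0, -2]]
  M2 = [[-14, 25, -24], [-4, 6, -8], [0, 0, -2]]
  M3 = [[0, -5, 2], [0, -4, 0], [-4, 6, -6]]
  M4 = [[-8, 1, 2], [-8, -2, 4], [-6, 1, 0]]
2 classes: {M1}, {M2, M3, M4}

Characteristic polynomials: χ_{M1} = (x + 2)(x + 4)^2, χ_{M2} = (x + 2)(x + 4)^2, χ_{M3} = (x + 2)(x + 4)^2, χ_{M4} = (x + 2)(x + 4)^2.

{M1}: invariant factors x + 4, (x + 2)(x + 4).

{M2, M3, M4}: invariant factors (x + 2)(x + 4)^2.

Matrices are similar if and only if their invariant-factor lists agree; the partition into similarity classes is {M1}, {M2, M3, M4}.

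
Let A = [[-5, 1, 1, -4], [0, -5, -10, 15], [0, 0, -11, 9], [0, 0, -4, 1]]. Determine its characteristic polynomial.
xI - A = [[x + 5, -1, -1, 4], [0, x + 5, 10, -15], [0, 0, x + 11, -9], [0, 0, 4, x - 1]].

Expanding det(xI - A) along the first row:
det(xI - A) = + (x + 5)·det([[x + 5, 10, -15], [0, x + 11, -9], [0, 4, x - 1]]) - (-1)·det([[0, 10, -15], [0, x + 11, -9], [0, 4, x - 1]]) + (-1)·det([[0, x + 5, -15], [0, 0, -9], [0, 0, x - 1]]) - (4)·det([[0, x + 5, 10], [0, 0, x + 11], [0, 0, 4]]).

Evaluating gives χ_A(x) = x^4 + 20x^3 + 150x^2 + 500x + 625 = (x + 5)^4.

χ_A(x) = (x + 5)^4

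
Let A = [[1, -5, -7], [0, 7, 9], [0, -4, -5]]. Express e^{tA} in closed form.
A has Jordan form J = [[1, 1, 0], [0, 1, 1], [0, 0, 1]] with A = PJP^{-1}, so e^{tA} = P e^{tJ} P^{-1}.

For a Jordan block J_k(λ), e^{tJ_k(λ)} = e^{λt} · (I + tN + t^2 N^2/2! + ... + t^{k-1} N^{k-1}/(k-1)!) where N is the nilpotent superdiagonal part.

Assembling the blocks and conjugating back gives the entries of e^{tA} as shown above.

e^{tA} = [[e^{t}, t*(-t - 5)*e^{t}, t*(-3*t - 14)*e^{t}/2], [0, (6*t + 1)*e^{t}, 9*t*e^{t}], [0, -4*t*e^{t}, (1 - 6*t)*e^{t}]]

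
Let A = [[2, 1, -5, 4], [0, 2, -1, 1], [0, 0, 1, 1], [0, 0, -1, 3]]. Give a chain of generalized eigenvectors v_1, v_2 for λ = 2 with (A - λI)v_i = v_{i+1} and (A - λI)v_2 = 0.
We seek v_1 ∈ ker((A - 2I)^2) \ ker(A - 2I), then set v_{i+1} = (A - 2I) v_i.

One such chain is v_1 = [[0, 1, 0, 0]]^T, v_2 = [[1, 0, 0, 0]]^T. Check: (A - 2I) v_2 = [[0, 0, 0, 0]]^T = 0.

v_1 = [[0, 1, 0, 0]]^T, v_2 = [[1, 0, 0, 0]]^T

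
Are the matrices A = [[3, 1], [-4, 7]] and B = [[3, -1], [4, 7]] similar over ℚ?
Two matrices over a field are similar if and only if they have the same invariant factors.

Both A and B have characteristic polynomial (x - 5)^2 and minimal polynomial (x - 5)^2. Computing further, both have invariant factors (x - 5)^2. Hence A and B are similar.

Yes.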